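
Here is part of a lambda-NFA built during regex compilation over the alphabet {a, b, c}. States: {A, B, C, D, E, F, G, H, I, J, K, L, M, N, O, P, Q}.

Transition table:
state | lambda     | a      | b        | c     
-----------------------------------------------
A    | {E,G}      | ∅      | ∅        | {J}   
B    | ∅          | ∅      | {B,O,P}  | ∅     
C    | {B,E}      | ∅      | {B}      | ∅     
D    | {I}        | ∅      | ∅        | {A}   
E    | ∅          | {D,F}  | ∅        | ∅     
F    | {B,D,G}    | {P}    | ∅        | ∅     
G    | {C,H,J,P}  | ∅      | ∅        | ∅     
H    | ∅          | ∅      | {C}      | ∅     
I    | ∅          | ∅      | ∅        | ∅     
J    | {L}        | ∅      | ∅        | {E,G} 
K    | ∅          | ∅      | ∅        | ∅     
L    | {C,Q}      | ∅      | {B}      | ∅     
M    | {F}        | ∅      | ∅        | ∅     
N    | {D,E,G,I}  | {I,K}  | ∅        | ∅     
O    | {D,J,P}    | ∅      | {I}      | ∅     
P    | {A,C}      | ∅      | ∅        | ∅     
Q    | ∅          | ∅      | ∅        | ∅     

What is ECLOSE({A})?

{A, B, C, E, G, H, J, L, P, Q}

Start with {A}.
From A via lambda: add E, G.
From G via lambda: add C, H, J, P.
From C via lambda: add B.
From J via lambda: add L.
From L via lambda: add Q.
No new states can be added; the closed set is {A, B, C, E, G, H, J, L, P, Q}.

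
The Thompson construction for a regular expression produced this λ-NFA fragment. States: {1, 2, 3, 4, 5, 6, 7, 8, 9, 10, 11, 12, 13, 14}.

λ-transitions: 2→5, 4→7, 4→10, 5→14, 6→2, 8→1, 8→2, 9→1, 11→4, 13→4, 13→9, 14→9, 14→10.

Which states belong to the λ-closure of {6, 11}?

Start with {6, 11}.
From 6 via λ: add 2.
From 11 via λ: add 4.
From 2 via λ: add 5.
From 4 via λ: add 7, 10.
From 5 via λ: add 14.
From 14 via λ: add 9.
From 9 via λ: add 1.
No new states can be added; the closed set is {1, 2, 4, 5, 6, 7, 9, 10, 11, 14}.

{1, 2, 4, 5, 6, 7, 9, 10, 11, 14}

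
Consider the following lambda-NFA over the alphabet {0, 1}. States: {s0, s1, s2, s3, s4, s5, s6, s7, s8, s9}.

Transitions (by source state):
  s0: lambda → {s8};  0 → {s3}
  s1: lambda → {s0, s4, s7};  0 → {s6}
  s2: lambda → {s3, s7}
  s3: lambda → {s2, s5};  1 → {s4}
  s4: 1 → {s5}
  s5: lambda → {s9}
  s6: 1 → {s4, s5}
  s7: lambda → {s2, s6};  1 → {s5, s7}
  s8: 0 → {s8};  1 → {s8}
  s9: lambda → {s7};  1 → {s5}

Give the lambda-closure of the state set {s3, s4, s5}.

Start with {s3, s4, s5}.
From s3 via lambda: add s2.
From s5 via lambda: add s9.
From s2 via lambda: add s7.
From s7 via lambda: add s6.
No new states can be added; the closed set is {s2, s3, s4, s5, s6, s7, s9}.

{s2, s3, s4, s5, s6, s7, s9}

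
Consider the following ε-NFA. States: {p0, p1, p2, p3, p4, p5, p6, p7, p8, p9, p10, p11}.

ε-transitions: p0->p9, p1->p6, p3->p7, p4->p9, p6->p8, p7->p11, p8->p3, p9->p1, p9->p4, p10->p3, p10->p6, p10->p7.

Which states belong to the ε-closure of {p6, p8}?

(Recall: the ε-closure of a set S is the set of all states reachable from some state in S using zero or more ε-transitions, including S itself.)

Start with {p6, p8}.
From p8 via ε: add p3.
From p3 via ε: add p7.
From p7 via ε: add p11.
No new states can be added; the closed set is {p3, p6, p7, p8, p11}.

{p3, p6, p7, p8, p11}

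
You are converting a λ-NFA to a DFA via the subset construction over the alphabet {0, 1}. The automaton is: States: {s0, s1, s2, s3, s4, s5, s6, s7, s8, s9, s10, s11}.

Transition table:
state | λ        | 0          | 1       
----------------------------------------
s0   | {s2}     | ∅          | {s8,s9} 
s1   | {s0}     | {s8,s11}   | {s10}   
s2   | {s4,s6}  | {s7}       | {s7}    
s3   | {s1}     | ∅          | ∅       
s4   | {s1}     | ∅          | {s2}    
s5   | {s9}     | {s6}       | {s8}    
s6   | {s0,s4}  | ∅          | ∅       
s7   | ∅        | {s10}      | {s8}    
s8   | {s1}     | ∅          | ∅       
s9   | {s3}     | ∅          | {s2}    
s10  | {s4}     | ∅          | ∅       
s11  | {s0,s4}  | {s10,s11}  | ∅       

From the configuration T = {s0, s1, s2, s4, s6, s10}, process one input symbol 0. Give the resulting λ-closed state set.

{s0, s1, s2, s4, s6, s7, s8, s11}

s1 on 0 → {s8, s11}.
s2 on 0 → {s7}.
No 0-transition from s0, s4, s6, s10.
Union after reading 0: {s7, s8, s11}.
Now take the λ-closure:
From s8 via λ: add s1.
From s11 via λ: add s0, s4.
From s0 via λ: add s2.
From s2 via λ: add s6.
No new states can be added; the closed set is {s0, s1, s2, s4, s6, s7, s8, s11}.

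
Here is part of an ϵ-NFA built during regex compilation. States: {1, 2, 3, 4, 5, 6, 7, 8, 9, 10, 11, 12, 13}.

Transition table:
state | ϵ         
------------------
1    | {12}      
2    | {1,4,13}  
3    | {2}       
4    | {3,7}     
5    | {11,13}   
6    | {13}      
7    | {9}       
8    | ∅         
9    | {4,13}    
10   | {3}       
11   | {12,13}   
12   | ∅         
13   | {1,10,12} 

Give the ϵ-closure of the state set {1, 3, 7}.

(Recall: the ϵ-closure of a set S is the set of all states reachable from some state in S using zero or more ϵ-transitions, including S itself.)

Start with {1, 3, 7}.
From 1 via ϵ: add 12.
From 3 via ϵ: add 2.
From 7 via ϵ: add 9.
From 2 via ϵ: add 4, 13.
From 13 via ϵ: add 10.
No new states can be added; the closed set is {1, 2, 3, 4, 7, 9, 10, 12, 13}.

{1, 2, 3, 4, 7, 9, 10, 12, 13}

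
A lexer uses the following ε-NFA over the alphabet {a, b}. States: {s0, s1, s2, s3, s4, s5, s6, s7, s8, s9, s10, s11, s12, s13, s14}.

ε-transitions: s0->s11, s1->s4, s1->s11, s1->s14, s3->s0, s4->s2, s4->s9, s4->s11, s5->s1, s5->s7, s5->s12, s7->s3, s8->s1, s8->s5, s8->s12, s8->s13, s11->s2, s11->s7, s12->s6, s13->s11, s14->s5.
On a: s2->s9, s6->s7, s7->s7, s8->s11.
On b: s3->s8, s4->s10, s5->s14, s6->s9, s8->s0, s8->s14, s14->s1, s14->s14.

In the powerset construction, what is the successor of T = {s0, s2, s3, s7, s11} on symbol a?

s2 on a → {s9}.
s7 on a → {s7}.
No a-transition from s0, s3, s11.
Union after reading a: {s7, s9}.
Now take the ε-closure:
From s7 via ε: add s3.
From s3 via ε: add s0.
From s0 via ε: add s11.
From s11 via ε: add s2.
No new states can be added; the closed set is {s0, s2, s3, s7, s9, s11}.

{s0, s2, s3, s7, s9, s11}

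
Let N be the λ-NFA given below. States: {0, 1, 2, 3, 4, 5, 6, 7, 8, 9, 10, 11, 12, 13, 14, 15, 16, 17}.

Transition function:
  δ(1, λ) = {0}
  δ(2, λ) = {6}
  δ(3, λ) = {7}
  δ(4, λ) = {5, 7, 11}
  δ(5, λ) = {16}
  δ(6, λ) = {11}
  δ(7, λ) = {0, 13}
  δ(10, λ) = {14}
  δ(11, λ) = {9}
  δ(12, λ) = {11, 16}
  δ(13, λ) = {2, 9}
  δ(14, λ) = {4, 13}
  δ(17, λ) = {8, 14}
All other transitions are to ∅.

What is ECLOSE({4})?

{0, 2, 4, 5, 6, 7, 9, 11, 13, 16}

Start with {4}.
From 4 via λ: add 5, 7, 11.
From 5 via λ: add 16.
From 7 via λ: add 0, 13.
From 11 via λ: add 9.
From 13 via λ: add 2.
From 2 via λ: add 6.
No new states can be added; the closed set is {0, 2, 4, 5, 6, 7, 9, 11, 13, 16}.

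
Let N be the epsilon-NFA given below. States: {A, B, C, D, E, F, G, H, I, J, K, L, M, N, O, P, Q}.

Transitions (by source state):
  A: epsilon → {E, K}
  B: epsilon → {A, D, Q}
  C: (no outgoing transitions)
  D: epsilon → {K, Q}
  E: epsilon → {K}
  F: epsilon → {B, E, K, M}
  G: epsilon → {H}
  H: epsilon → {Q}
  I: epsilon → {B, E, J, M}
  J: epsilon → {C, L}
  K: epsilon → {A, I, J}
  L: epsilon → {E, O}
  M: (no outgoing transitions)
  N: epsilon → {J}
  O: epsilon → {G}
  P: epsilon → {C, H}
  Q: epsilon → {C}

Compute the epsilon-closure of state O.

{C, G, H, O, Q}

Start with {O}.
From O via epsilon: add G.
From G via epsilon: add H.
From H via epsilon: add Q.
From Q via epsilon: add C.
No new states can be added; the closed set is {C, G, H, O, Q}.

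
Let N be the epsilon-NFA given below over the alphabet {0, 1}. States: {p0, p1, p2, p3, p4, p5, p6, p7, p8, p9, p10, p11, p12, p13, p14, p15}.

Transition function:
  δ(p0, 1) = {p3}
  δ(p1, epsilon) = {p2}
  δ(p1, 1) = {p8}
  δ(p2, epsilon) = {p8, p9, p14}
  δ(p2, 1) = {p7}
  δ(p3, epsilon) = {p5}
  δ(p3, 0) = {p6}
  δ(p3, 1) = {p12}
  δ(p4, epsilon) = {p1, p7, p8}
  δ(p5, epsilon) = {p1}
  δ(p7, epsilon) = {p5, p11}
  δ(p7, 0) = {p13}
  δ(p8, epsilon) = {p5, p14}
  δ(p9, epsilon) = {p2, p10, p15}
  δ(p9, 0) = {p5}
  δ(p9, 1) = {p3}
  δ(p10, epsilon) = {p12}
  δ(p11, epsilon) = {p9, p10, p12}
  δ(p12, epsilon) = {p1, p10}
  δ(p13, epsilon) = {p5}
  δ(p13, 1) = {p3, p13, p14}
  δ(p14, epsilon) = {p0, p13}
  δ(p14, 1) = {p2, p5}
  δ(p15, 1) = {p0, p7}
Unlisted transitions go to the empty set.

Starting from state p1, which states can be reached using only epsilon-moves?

{p0, p1, p2, p5, p8, p9, p10, p12, p13, p14, p15}

Start with {p1}.
From p1 via epsilon: add p2.
From p2 via epsilon: add p8, p9, p14.
From p8 via epsilon: add p5.
From p9 via epsilon: add p10, p15.
From p14 via epsilon: add p0, p13.
From p10 via epsilon: add p12.
No new states can be added; the closed set is {p0, p1, p2, p5, p8, p9, p10, p12, p13, p14, p15}.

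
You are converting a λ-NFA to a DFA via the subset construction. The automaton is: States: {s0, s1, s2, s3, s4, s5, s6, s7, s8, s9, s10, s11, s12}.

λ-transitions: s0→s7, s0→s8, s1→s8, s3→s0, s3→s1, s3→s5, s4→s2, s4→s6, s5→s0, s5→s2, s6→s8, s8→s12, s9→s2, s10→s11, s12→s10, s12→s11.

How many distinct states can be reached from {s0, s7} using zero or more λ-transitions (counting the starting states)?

Start with {s0, s7}.
From s0 via λ: add s8.
From s8 via λ: add s12.
From s12 via λ: add s10, s11.
λ-closure = {s0, s7, s8, s10, s11, s12}, which has 6 states.

6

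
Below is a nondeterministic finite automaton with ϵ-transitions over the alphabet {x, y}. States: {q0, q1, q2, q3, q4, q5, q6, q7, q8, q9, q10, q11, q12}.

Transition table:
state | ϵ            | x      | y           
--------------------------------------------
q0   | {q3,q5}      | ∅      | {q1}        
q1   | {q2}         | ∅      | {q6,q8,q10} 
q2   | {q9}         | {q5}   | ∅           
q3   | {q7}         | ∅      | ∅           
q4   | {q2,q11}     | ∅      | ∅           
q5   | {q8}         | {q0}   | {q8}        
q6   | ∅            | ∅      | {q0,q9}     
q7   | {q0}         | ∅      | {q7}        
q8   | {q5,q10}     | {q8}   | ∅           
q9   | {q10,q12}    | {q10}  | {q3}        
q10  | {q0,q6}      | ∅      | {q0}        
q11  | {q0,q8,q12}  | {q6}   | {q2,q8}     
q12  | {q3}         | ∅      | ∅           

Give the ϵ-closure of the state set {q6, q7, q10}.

{q0, q3, q5, q6, q7, q8, q10}

Start with {q6, q7, q10}.
From q7 via ϵ: add q0.
From q0 via ϵ: add q3, q5.
From q5 via ϵ: add q8.
No new states can be added; the closed set is {q0, q3, q5, q6, q7, q8, q10}.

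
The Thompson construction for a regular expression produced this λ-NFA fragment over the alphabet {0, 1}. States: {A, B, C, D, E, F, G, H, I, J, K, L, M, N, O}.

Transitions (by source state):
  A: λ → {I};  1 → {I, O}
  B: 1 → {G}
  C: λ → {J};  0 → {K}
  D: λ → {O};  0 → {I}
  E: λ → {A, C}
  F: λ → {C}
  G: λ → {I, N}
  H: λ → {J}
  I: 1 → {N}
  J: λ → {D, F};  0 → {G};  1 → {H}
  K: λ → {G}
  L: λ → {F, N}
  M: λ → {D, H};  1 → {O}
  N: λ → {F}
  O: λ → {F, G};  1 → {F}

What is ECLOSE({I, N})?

{C, D, F, G, I, J, N, O}

Start with {I, N}.
From N via λ: add F.
From F via λ: add C.
From C via λ: add J.
From J via λ: add D.
From D via λ: add O.
From O via λ: add G.
No new states can be added; the closed set is {C, D, F, G, I, J, N, O}.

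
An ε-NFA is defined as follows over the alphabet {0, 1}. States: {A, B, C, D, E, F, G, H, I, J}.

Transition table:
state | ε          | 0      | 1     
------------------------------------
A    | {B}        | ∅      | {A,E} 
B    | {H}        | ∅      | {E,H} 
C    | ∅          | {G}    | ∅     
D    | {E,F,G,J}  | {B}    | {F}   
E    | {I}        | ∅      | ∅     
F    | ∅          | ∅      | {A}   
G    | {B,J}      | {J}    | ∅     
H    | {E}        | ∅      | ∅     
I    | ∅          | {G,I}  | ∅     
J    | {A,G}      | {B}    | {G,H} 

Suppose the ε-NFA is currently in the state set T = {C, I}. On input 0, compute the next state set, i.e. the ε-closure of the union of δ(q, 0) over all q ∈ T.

C on 0 → {G}.
I on 0 → {G, I}.
Union after reading 0: {G, I}.
Now take the ε-closure:
From G via ε: add B, J.
From B via ε: add H.
From J via ε: add A.
From H via ε: add E.
No new states can be added; the closed set is {A, B, E, G, H, I, J}.

{A, B, E, G, H, I, J}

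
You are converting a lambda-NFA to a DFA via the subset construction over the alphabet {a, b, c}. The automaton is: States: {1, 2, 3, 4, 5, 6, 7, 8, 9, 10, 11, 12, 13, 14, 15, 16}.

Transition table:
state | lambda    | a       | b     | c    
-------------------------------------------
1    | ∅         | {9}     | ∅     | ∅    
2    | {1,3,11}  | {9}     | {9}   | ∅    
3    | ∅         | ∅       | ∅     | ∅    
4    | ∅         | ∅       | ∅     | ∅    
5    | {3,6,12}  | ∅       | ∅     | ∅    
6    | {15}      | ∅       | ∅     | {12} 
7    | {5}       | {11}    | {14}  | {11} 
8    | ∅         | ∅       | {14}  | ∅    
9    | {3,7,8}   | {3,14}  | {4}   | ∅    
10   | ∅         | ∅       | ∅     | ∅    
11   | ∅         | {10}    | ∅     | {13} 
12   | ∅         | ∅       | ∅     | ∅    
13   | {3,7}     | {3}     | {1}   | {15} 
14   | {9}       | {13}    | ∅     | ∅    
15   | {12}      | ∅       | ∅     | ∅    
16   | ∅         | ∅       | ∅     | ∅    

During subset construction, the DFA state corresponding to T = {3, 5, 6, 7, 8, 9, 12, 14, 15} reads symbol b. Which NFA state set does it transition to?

{3, 4, 5, 6, 7, 8, 9, 12, 14, 15}

7 on b → {14}.
8 on b → {14}.
9 on b → {4}.
No b-transition from 3, 5, 6, 12, 14, 15.
Union after reading b: {4, 14}.
Now take the lambda-closure:
From 14 via lambda: add 9.
From 9 via lambda: add 3, 7, 8.
From 7 via lambda: add 5.
From 5 via lambda: add 6, 12.
From 6 via lambda: add 15.
No new states can be added; the closed set is {3, 4, 5, 6, 7, 8, 9, 12, 14, 15}.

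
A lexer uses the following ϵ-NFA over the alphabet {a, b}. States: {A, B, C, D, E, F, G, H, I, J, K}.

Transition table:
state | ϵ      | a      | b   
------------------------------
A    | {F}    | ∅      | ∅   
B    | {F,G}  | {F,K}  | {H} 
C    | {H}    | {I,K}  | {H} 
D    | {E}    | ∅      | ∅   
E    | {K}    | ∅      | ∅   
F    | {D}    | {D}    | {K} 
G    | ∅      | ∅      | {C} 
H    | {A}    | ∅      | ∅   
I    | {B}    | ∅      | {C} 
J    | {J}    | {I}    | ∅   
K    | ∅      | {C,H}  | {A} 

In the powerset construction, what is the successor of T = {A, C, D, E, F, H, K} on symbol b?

C on b → {H}.
F on b → {K}.
K on b → {A}.
No b-transition from A, D, E, H.
Union after reading b: {A, H, K}.
Now take the ϵ-closure:
From A via ϵ: add F.
From F via ϵ: add D.
From D via ϵ: add E.
No new states can be added; the closed set is {A, D, E, F, H, K}.

{A, D, E, F, H, K}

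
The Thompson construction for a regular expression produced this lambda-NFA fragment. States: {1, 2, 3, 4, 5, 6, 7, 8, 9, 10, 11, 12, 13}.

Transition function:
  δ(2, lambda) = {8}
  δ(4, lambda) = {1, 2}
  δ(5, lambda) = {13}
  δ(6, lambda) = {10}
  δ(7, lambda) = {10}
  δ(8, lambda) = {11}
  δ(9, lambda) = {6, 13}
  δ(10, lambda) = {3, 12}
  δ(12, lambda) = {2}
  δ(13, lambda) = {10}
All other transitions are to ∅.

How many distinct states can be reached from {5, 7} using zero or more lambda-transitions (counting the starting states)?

Start with {5, 7}.
From 5 via lambda: add 13.
From 7 via lambda: add 10.
From 10 via lambda: add 3, 12.
From 12 via lambda: add 2.
From 2 via lambda: add 8.
From 8 via lambda: add 11.
lambda-closure = {2, 3, 5, 7, 8, 10, 11, 12, 13}, which has 9 states.

9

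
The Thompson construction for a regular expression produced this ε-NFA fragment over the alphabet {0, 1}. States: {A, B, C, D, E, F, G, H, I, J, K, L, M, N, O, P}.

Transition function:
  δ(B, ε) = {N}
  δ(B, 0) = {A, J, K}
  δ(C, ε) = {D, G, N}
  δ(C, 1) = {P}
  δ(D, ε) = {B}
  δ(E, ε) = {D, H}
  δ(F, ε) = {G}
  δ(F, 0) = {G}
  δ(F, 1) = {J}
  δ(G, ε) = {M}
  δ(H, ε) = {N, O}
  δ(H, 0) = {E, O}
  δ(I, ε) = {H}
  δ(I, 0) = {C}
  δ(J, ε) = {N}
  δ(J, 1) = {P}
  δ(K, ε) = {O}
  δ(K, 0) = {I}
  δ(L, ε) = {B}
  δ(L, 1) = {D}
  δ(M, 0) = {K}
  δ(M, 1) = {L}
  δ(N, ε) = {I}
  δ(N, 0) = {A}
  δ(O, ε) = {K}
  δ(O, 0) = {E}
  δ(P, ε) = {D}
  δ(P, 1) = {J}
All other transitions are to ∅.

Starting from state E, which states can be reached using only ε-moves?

{B, D, E, H, I, K, N, O}

Start with {E}.
From E via ε: add D, H.
From D via ε: add B.
From H via ε: add N, O.
From N via ε: add I.
From O via ε: add K.
No new states can be added; the closed set is {B, D, E, H, I, K, N, O}.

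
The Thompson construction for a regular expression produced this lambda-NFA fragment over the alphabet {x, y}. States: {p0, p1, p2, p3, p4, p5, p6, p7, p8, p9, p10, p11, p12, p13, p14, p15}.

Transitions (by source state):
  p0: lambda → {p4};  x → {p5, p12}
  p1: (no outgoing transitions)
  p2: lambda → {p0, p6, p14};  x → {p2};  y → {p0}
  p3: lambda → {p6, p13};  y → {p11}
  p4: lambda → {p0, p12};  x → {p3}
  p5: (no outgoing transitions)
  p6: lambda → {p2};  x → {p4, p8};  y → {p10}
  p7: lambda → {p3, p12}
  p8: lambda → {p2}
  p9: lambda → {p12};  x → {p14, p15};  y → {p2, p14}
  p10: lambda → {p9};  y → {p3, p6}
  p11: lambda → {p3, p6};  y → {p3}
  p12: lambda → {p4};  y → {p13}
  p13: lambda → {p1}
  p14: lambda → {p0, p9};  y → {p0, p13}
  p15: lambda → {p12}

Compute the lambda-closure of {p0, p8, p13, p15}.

{p0, p1, p2, p4, p6, p8, p9, p12, p13, p14, p15}

Start with {p0, p8, p13, p15}.
From p0 via lambda: add p4.
From p8 via lambda: add p2.
From p13 via lambda: add p1.
From p15 via lambda: add p12.
From p2 via lambda: add p6, p14.
From p14 via lambda: add p9.
No new states can be added; the closed set is {p0, p1, p2, p4, p6, p8, p9, p12, p13, p14, p15}.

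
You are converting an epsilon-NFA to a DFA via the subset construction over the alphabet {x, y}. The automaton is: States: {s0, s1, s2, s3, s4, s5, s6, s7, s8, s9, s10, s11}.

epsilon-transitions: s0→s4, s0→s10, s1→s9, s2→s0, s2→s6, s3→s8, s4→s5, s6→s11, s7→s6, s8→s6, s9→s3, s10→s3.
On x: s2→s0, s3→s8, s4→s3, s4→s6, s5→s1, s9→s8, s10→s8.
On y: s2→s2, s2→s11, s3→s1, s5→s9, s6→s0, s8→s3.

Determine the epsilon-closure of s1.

Start with {s1}.
From s1 via epsilon: add s9.
From s9 via epsilon: add s3.
From s3 via epsilon: add s8.
From s8 via epsilon: add s6.
From s6 via epsilon: add s11.
No new states can be added; the closed set is {s1, s3, s6, s8, s9, s11}.

{s1, s3, s6, s8, s9, s11}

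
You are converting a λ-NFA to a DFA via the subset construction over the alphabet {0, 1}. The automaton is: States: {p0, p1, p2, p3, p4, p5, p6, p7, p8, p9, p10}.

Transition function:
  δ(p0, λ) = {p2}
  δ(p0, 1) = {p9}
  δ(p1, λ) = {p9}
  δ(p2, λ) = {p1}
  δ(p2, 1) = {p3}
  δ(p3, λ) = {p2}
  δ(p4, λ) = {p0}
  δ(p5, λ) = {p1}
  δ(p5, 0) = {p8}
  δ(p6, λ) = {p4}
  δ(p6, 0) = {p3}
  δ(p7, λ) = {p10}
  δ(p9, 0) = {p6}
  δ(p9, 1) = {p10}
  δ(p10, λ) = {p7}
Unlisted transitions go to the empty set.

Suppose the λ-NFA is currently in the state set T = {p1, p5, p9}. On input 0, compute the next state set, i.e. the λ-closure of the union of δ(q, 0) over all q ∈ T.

{p0, p1, p2, p4, p6, p8, p9}

p5 on 0 → {p8}.
p9 on 0 → {p6}.
No 0-transition from p1.
Union after reading 0: {p6, p8}.
Now take the λ-closure:
From p6 via λ: add p4.
From p4 via λ: add p0.
From p0 via λ: add p2.
From p2 via λ: add p1.
From p1 via λ: add p9.
No new states can be added; the closed set is {p0, p1, p2, p4, p6, p8, p9}.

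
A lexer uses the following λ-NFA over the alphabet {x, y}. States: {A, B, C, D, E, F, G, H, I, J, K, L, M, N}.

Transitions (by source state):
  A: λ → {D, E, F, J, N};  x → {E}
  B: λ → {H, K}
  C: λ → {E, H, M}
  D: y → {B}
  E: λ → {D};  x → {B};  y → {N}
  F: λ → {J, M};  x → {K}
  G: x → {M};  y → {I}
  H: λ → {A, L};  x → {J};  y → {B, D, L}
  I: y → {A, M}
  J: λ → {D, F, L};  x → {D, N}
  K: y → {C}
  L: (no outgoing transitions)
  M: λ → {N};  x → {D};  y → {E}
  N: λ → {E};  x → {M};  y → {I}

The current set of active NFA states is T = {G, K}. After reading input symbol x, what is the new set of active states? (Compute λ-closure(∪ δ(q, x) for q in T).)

{D, E, M, N}

G on x → {M}.
No x-transition from K.
Union after reading x: {M}.
Now take the λ-closure:
From M via λ: add N.
From N via λ: add E.
From E via λ: add D.
No new states can be added; the closed set is {D, E, M, N}.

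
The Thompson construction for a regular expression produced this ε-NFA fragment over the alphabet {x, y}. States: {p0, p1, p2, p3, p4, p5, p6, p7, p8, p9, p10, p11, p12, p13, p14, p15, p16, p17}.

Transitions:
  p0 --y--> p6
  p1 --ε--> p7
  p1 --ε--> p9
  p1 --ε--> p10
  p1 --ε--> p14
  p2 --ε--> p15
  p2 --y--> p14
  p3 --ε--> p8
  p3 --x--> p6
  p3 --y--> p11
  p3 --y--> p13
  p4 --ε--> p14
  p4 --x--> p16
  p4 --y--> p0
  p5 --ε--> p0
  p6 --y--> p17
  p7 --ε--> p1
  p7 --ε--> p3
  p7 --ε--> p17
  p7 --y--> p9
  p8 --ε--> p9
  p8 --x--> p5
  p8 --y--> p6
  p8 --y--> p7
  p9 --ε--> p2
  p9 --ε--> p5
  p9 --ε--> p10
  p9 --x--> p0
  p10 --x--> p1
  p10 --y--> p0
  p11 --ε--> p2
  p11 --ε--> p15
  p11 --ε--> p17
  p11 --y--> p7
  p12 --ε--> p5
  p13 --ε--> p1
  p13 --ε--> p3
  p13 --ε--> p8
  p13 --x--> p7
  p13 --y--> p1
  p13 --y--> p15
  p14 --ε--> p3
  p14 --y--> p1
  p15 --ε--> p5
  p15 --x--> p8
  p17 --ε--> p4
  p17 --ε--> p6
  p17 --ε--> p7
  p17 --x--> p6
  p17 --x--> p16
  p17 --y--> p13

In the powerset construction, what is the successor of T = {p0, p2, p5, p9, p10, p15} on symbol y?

{p0, p2, p3, p5, p6, p8, p9, p10, p14, p15}

p0 on y → {p6}.
p2 on y → {p14}.
p10 on y → {p0}.
No y-transition from p5, p9, p15.
Union after reading y: {p0, p6, p14}.
Now take the ε-closure:
From p14 via ε: add p3.
From p3 via ε: add p8.
From p8 via ε: add p9.
From p9 via ε: add p2, p5, p10.
From p2 via ε: add p15.
No new states can be added; the closed set is {p0, p2, p3, p5, p6, p8, p9, p10, p14, p15}.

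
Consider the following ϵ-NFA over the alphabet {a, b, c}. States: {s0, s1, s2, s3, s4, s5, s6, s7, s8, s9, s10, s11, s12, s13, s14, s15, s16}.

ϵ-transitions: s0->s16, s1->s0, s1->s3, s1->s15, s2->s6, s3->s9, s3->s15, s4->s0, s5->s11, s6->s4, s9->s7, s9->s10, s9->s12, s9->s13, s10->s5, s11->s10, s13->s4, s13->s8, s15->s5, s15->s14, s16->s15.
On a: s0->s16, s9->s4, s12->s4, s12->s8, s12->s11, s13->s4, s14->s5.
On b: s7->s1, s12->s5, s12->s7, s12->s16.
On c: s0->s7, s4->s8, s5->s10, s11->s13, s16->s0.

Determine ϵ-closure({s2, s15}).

Start with {s2, s15}.
From s2 via ϵ: add s6.
From s15 via ϵ: add s5, s14.
From s5 via ϵ: add s11.
From s6 via ϵ: add s4.
From s4 via ϵ: add s0.
From s11 via ϵ: add s10.
From s0 via ϵ: add s16.
No new states can be added; the closed set is {s0, s2, s4, s5, s6, s10, s11, s14, s15, s16}.

{s0, s2, s4, s5, s6, s10, s11, s14, s15, s16}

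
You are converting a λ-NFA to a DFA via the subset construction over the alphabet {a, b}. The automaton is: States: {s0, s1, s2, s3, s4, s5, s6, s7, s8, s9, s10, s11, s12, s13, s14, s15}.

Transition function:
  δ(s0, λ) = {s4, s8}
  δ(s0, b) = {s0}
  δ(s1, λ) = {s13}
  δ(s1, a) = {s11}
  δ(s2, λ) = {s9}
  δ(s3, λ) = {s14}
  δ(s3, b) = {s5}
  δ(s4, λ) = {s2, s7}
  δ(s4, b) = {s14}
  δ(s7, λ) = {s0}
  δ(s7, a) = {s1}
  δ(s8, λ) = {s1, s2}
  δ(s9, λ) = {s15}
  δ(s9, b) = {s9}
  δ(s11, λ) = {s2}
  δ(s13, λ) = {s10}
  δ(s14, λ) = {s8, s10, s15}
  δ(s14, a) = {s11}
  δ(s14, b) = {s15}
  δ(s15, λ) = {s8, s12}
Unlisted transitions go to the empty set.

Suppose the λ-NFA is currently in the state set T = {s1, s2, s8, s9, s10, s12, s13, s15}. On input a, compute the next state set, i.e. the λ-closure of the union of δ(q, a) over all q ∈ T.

s1 on a → {s11}.
No a-transition from s2, s8, s9, s10, s12, s13, s15.
Union after reading a: {s11}.
Now take the λ-closure:
From s11 via λ: add s2.
From s2 via λ: add s9.
From s9 via λ: add s15.
From s15 via λ: add s8, s12.
From s8 via λ: add s1.
From s1 via λ: add s13.
From s13 via λ: add s10.
No new states can be added; the closed set is {s1, s2, s8, s9, s10, s11, s12, s13, s15}.

{s1, s2, s8, s9, s10, s11, s12, s13, s15}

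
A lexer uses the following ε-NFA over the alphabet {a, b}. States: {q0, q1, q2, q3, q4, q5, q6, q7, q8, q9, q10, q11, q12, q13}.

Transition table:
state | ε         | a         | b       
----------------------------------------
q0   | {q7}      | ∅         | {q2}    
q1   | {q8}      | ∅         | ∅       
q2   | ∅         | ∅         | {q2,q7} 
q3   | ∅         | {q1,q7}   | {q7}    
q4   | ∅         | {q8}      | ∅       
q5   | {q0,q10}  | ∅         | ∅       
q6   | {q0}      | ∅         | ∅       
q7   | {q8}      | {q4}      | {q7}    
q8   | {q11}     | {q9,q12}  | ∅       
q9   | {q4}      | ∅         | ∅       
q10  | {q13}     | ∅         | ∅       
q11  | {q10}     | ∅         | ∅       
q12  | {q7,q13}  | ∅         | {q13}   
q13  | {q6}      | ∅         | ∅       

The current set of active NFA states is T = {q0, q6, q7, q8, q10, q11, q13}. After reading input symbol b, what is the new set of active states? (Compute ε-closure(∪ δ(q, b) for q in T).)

{q0, q2, q6, q7, q8, q10, q11, q13}

q0 on b → {q2}.
q7 on b → {q7}.
No b-transition from q6, q8, q10, q11, q13.
Union after reading b: {q2, q7}.
Now take the ε-closure:
From q7 via ε: add q8.
From q8 via ε: add q11.
From q11 via ε: add q10.
From q10 via ε: add q13.
From q13 via ε: add q6.
From q6 via ε: add q0.
No new states can be added; the closed set is {q0, q2, q6, q7, q8, q10, q11, q13}.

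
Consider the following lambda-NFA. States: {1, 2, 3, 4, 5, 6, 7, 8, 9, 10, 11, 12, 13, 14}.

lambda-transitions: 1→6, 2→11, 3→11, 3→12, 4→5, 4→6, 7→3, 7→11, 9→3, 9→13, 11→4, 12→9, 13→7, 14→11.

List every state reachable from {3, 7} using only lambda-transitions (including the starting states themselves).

{3, 4, 5, 6, 7, 9, 11, 12, 13}

Start with {3, 7}.
From 3 via lambda: add 11, 12.
From 11 via lambda: add 4.
From 12 via lambda: add 9.
From 4 via lambda: add 5, 6.
From 9 via lambda: add 13.
No new states can be added; the closed set is {3, 4, 5, 6, 7, 9, 11, 12, 13}.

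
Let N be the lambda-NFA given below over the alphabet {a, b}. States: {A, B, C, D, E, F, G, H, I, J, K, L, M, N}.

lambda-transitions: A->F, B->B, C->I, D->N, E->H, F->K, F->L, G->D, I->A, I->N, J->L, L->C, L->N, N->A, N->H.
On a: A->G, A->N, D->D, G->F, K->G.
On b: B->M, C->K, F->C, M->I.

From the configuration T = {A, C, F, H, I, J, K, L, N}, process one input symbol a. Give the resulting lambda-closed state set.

{A, C, D, F, G, H, I, K, L, N}

A on a → {G, N}.
K on a → {G}.
No a-transition from C, F, H, I, J, L, N.
Union after reading a: {G, N}.
Now take the lambda-closure:
From G via lambda: add D.
From N via lambda: add A, H.
From A via lambda: add F.
From F via lambda: add K, L.
From L via lambda: add C.
From C via lambda: add I.
No new states can be added; the closed set is {A, C, D, F, G, H, I, K, L, N}.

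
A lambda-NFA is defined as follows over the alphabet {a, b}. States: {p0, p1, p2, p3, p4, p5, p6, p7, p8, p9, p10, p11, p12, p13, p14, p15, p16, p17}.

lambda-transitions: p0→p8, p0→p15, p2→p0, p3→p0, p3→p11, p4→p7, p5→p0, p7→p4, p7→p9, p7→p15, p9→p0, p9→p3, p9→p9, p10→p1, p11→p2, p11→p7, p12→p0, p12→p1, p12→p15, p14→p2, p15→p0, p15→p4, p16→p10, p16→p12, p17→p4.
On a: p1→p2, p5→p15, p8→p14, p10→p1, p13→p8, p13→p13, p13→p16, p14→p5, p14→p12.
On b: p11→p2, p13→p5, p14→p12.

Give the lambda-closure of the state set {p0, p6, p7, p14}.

{p0, p2, p3, p4, p6, p7, p8, p9, p11, p14, p15}

Start with {p0, p6, p7, p14}.
From p0 via lambda: add p8, p15.
From p7 via lambda: add p4, p9.
From p14 via lambda: add p2.
From p9 via lambda: add p3.
From p3 via lambda: add p11.
No new states can be added; the closed set is {p0, p2, p3, p4, p6, p7, p8, p9, p11, p14, p15}.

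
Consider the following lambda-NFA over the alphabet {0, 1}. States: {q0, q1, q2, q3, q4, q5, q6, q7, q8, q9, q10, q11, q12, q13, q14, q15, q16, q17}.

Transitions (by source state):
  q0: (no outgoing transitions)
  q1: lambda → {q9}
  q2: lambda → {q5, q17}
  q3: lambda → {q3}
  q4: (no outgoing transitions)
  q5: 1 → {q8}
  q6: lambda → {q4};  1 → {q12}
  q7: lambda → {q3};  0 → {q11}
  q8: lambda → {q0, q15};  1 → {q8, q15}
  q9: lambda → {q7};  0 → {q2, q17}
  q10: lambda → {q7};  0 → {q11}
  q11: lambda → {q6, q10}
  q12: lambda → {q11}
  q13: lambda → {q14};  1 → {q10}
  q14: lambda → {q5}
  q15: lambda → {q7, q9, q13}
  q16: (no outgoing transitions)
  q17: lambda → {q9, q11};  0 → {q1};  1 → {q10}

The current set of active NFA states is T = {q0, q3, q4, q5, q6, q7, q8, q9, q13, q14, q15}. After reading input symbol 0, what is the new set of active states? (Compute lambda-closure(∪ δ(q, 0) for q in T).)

q7 on 0 → {q11}.
q9 on 0 → {q2, q17}.
No 0-transition from q0, q3, q4, q5, q6, q8, q13, q14, q15.
Union after reading 0: {q2, q11, q17}.
Now take the lambda-closure:
From q2 via lambda: add q5.
From q11 via lambda: add q6, q10.
From q17 via lambda: add q9.
From q6 via lambda: add q4.
From q9 via lambda: add q7.
From q7 via lambda: add q3.
No new states can be added; the closed set is {q2, q3, q4, q5, q6, q7, q9, q10, q11, q17}.

{q2, q3, q4, q5, q6, q7, q9, q10, q11, q17}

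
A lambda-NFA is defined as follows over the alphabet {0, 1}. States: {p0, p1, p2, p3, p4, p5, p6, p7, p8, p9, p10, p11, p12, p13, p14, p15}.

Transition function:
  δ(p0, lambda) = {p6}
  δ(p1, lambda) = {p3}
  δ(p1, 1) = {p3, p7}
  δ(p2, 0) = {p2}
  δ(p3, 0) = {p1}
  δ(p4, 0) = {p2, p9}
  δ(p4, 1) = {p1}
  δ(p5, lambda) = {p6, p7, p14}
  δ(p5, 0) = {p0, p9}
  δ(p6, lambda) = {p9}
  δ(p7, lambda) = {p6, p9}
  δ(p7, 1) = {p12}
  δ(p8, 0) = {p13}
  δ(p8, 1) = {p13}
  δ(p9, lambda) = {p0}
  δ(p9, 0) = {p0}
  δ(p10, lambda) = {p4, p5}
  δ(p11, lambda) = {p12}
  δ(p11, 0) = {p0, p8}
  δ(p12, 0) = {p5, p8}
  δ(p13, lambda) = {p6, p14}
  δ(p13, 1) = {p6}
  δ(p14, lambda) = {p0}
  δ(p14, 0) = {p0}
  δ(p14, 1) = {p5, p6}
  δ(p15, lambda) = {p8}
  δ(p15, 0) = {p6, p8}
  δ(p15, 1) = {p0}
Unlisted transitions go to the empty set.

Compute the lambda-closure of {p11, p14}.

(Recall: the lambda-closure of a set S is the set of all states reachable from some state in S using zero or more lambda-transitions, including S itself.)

Start with {p11, p14}.
From p11 via lambda: add p12.
From p14 via lambda: add p0.
From p0 via lambda: add p6.
From p6 via lambda: add p9.
No new states can be added; the closed set is {p0, p6, p9, p11, p12, p14}.

{p0, p6, p9, p11, p12, p14}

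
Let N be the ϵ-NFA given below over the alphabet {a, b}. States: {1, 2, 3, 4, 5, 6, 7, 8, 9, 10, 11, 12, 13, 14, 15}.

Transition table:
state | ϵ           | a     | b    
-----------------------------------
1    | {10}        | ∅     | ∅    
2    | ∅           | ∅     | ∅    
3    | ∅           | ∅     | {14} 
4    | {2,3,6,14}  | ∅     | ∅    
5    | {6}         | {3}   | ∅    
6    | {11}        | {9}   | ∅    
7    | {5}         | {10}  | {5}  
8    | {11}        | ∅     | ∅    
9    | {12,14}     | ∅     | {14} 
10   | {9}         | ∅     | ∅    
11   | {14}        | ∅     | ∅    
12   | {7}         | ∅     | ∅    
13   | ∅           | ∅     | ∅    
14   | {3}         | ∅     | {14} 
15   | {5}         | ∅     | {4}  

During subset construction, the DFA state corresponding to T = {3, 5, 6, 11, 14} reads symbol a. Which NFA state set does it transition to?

5 on a → {3}.
6 on a → {9}.
No a-transition from 3, 11, 14.
Union after reading a: {3, 9}.
Now take the ϵ-closure:
From 9 via ϵ: add 12, 14.
From 12 via ϵ: add 7.
From 7 via ϵ: add 5.
From 5 via ϵ: add 6.
From 6 via ϵ: add 11.
No new states can be added; the closed set is {3, 5, 6, 7, 9, 11, 12, 14}.

{3, 5, 6, 7, 9, 11, 12, 14}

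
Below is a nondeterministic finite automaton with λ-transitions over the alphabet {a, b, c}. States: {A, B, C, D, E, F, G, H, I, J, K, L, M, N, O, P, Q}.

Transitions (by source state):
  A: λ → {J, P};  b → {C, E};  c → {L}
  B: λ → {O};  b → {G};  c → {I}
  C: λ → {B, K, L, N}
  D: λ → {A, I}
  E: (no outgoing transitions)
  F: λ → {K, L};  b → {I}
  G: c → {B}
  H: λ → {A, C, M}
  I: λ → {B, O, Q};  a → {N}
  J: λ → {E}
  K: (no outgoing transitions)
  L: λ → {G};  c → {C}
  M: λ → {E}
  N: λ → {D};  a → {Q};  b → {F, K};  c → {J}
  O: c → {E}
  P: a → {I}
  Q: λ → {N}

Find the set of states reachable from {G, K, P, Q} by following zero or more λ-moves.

{A, B, D, E, G, I, J, K, N, O, P, Q}

Start with {G, K, P, Q}.
From Q via λ: add N.
From N via λ: add D.
From D via λ: add A, I.
From A via λ: add J.
From I via λ: add B, O.
From J via λ: add E.
No new states can be added; the closed set is {A, B, D, E, G, I, J, K, N, O, P, Q}.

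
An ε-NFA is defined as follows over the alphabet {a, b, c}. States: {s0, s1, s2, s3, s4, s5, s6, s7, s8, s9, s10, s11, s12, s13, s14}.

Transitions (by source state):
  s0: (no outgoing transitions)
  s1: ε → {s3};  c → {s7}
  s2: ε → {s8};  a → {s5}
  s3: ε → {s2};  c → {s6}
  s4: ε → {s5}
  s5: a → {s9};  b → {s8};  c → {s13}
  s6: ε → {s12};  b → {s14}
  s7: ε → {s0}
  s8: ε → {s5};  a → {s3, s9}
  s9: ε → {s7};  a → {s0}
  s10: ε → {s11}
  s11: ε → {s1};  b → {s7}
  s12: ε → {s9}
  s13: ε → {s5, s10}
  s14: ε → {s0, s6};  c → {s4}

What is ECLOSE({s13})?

Start with {s13}.
From s13 via ε: add s5, s10.
From s10 via ε: add s11.
From s11 via ε: add s1.
From s1 via ε: add s3.
From s3 via ε: add s2.
From s2 via ε: add s8.
No new states can be added; the closed set is {s1, s2, s3, s5, s8, s10, s11, s13}.

{s1, s2, s3, s5, s8, s10, s11, s13}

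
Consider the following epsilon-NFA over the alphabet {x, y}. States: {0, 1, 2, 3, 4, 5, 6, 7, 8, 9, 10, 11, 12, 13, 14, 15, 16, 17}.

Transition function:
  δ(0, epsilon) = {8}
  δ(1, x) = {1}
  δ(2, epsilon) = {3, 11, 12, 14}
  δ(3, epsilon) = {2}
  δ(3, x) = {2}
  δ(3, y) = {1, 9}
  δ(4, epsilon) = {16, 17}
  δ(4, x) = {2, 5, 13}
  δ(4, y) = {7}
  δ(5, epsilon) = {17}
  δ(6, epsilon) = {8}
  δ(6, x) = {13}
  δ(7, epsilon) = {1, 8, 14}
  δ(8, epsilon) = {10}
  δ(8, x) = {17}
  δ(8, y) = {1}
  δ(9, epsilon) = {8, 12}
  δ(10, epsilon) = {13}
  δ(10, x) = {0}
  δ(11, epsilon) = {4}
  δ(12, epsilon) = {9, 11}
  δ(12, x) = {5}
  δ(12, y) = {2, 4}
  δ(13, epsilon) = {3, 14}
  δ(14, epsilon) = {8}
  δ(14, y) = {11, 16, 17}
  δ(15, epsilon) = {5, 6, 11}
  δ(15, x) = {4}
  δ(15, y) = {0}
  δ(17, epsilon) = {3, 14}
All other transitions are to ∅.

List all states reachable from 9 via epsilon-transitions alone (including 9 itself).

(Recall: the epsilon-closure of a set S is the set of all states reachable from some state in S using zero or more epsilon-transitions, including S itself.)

Start with {9}.
From 9 via epsilon: add 8, 12.
From 8 via epsilon: add 10.
From 12 via epsilon: add 11.
From 10 via epsilon: add 13.
From 11 via epsilon: add 4.
From 4 via epsilon: add 16, 17.
From 13 via epsilon: add 3, 14.
From 3 via epsilon: add 2.
No new states can be added; the closed set is {2, 3, 4, 8, 9, 10, 11, 12, 13, 14, 16, 17}.

{2, 3, 4, 8, 9, 10, 11, 12, 13, 14, 16, 17}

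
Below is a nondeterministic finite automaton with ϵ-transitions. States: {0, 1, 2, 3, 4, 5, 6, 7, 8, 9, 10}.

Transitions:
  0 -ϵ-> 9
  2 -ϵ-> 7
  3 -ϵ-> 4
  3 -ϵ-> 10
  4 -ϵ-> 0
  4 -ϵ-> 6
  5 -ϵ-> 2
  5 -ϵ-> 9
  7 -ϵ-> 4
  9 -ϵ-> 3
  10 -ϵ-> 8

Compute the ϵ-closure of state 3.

{0, 3, 4, 6, 8, 9, 10}

Start with {3}.
From 3 via ϵ: add 4, 10.
From 4 via ϵ: add 0, 6.
From 10 via ϵ: add 8.
From 0 via ϵ: add 9.
No new states can be added; the closed set is {0, 3, 4, 6, 8, 9, 10}.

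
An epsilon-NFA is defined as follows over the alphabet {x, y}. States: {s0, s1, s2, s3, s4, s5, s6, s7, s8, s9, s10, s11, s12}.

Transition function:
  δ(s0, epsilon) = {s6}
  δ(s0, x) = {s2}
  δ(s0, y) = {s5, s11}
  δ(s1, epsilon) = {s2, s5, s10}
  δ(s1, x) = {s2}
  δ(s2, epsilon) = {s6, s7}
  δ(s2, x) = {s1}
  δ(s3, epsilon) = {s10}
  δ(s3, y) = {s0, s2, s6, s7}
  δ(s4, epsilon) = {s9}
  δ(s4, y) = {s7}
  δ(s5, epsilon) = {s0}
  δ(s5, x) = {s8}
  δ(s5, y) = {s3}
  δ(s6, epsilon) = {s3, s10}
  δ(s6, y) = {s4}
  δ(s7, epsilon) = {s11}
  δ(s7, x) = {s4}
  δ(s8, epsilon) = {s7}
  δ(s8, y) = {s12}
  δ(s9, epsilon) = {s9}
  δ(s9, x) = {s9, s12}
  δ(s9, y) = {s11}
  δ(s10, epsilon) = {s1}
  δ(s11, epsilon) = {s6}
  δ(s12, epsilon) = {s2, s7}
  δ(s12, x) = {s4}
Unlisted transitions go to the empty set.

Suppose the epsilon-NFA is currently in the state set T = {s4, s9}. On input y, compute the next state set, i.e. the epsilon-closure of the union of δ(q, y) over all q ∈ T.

s4 on y → {s7}.
s9 on y → {s11}.
Union after reading y: {s7, s11}.
Now take the epsilon-closure:
From s11 via epsilon: add s6.
From s6 via epsilon: add s3, s10.
From s10 via epsilon: add s1.
From s1 via epsilon: add s2, s5.
From s5 via epsilon: add s0.
No new states can be added; the closed set is {s0, s1, s2, s3, s5, s6, s7, s10, s11}.

{s0, s1, s2, s3, s5, s6, s7, s10, s11}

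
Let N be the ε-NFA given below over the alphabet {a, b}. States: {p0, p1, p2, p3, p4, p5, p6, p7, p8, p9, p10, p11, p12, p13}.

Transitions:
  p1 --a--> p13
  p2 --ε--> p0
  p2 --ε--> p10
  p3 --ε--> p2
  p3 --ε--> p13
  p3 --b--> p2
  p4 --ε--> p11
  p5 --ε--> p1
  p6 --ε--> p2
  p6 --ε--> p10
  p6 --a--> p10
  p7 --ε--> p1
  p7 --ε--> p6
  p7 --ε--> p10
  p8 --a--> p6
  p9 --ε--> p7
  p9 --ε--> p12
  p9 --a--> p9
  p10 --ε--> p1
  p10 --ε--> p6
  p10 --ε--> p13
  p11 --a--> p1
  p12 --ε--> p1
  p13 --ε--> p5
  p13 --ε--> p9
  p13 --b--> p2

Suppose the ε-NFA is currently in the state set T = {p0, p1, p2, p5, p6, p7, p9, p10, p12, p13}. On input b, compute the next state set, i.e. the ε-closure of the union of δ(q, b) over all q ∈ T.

{p0, p1, p2, p5, p6, p7, p9, p10, p12, p13}

p13 on b → {p2}.
No b-transition from p0, p1, p2, p5, p6, p7, p9, p10, p12.
Union after reading b: {p2}.
Now take the ε-closure:
From p2 via ε: add p0, p10.
From p10 via ε: add p1, p6, p13.
From p13 via ε: add p5, p9.
From p9 via ε: add p7, p12.
No new states can be added; the closed set is {p0, p1, p2, p5, p6, p7, p9, p10, p12, p13}.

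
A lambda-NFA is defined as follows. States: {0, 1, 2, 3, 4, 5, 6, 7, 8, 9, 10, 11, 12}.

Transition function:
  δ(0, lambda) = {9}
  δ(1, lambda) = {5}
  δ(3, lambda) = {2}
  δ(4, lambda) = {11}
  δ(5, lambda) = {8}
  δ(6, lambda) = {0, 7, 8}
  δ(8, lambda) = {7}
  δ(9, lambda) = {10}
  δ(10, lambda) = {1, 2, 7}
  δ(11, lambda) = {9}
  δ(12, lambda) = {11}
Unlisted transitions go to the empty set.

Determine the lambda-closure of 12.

{1, 2, 5, 7, 8, 9, 10, 11, 12}

Start with {12}.
From 12 via lambda: add 11.
From 11 via lambda: add 9.
From 9 via lambda: add 10.
From 10 via lambda: add 1, 2, 7.
From 1 via lambda: add 5.
From 5 via lambda: add 8.
No new states can be added; the closed set is {1, 2, 5, 7, 8, 9, 10, 11, 12}.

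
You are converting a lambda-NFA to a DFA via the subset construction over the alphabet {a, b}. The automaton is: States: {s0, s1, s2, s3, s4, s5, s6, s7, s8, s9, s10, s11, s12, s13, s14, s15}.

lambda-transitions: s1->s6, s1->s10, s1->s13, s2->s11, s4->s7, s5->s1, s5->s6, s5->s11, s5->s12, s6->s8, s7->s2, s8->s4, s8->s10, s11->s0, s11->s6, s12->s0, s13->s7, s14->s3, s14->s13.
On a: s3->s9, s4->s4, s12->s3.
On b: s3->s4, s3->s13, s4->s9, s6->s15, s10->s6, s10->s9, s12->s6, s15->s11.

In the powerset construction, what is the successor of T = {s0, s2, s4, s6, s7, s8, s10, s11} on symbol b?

{s0, s2, s4, s6, s7, s8, s9, s10, s11, s15}

s4 on b → {s9}.
s6 on b → {s15}.
s10 on b → {s6, s9}.
No b-transition from s0, s2, s7, s8, s11.
Union after reading b: {s6, s9, s15}.
Now take the lambda-closure:
From s6 via lambda: add s8.
From s8 via lambda: add s4, s10.
From s4 via lambda: add s7.
From s7 via lambda: add s2.
From s2 via lambda: add s11.
From s11 via lambda: add s0.
No new states can be added; the closed set is {s0, s2, s4, s6, s7, s8, s9, s10, s11, s15}.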